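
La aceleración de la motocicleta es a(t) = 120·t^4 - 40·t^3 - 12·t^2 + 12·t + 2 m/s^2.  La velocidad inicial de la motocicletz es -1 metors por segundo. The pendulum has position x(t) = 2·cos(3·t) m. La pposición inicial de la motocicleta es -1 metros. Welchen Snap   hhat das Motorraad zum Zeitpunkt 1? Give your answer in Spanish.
Partiendo de la aceleración a(t) = 120·t^4 - 40·t^3 - 12·t^2 + 12·t + 2, tomamos 2 derivadas. Derivando la aceleración, obtenemos la sacudida: j(t) = 480·t^3 - 120·t^2 - 24·t + 12. Tomando d/dt de j(t), encontramos s(t) = 1440·t^2 - 240·t - 24. Usando s(t) = 1440·t^2 - 240·t - 24 y sustituyendo t = 1, encontramos s = 1176.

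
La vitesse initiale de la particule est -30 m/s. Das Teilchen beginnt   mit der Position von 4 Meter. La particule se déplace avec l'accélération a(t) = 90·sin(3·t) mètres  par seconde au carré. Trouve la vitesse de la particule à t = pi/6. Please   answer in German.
Wir müssen unsere Gleichung für die Beschleunigung a(t) = 90·sin(3·t) 1-mal integrieren. Das Integral von der Beschleunigung, mit v(0) = -30, ergibt die Geschwindigkeit: v(t) = -30·cos(3·t). Aus der Gleichung für die Geschwindigkeit v(t) = -30·cos(3·t), setzen wir t = pi/6 ein und erhalten v = 0.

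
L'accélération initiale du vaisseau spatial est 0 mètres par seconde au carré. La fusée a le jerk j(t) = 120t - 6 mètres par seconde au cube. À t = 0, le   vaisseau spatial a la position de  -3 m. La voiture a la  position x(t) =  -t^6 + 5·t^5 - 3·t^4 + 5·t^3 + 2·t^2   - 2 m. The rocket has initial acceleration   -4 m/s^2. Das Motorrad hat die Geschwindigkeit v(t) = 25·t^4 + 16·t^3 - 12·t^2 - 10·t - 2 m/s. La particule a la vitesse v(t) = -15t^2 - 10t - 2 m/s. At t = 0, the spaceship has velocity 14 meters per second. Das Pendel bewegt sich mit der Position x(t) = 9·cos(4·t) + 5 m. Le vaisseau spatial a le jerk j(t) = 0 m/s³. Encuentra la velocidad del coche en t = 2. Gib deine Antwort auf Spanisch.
Debemos derivar nuestra ecuación de la posición x(t) = -t^6 + 5·t^5 - 3·t^4 + 5·t^3 + 2·t^2 - 2 1 vez. Tomando d/dt de x(t), encontramos v(t) = -6·t^5 + 25·t^4 - 12·t^3 + 15·t^2 + 4·t. De la ecuación de la velocidad v(t) = -6·t^5 + 25·t^4 - 12·t^3 + 15·t^2 + 4·t, sustituimos t = 2 para obtener v = 180.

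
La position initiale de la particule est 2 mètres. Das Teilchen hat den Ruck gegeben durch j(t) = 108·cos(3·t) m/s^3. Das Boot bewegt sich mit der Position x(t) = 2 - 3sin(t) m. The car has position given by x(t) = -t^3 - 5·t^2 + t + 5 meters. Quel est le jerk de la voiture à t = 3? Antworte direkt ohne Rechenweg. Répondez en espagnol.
La respuesta es -6.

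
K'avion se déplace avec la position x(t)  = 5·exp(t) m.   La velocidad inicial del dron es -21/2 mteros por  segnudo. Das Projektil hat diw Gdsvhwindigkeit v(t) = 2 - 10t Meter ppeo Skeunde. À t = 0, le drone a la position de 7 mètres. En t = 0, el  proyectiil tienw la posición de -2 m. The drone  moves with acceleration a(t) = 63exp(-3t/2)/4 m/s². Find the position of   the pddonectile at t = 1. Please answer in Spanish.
Para resolver esto, necesitamos tomar 1 integral de nuestra ecuación de la velocidad v(t) = 2 - 10·t. Integrando la velocidad y usando la condición inicial x(0) = -2, obtenemos x(t) = -5·t^2 + 2·t - 2. Tenemos la posición x(t) = -5·t^2 + 2·t - 2. Sustituyendo t = 1: x(1) = -5.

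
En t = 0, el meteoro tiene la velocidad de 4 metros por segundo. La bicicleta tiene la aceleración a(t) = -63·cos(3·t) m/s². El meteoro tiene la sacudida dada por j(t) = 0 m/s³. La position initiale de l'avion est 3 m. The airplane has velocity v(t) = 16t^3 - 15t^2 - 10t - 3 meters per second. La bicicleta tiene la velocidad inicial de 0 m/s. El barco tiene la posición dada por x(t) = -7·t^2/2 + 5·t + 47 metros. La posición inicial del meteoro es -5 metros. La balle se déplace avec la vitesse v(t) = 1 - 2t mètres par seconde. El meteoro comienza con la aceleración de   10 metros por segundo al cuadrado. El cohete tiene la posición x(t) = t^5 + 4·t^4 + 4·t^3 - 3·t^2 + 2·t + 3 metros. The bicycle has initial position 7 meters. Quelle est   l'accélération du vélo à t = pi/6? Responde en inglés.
We have acceleration a(t) = -63·cos(3·t). Substituting t = pi/6: a(pi/6) = 0.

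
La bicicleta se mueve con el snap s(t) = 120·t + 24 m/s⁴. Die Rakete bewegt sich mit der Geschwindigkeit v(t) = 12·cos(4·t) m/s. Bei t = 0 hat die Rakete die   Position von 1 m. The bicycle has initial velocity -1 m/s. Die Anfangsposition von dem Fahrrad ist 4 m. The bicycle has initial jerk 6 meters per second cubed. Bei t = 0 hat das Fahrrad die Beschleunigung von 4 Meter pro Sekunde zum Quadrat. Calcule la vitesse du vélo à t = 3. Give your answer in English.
Starting from snap s(t) = 120·t + 24, we take 3 antiderivatives. The antiderivative of snap, with j(0) = 6, gives jerk: j(t) = 60·t^2 + 24·t + 6. The antiderivative of jerk, with a(0) = 4, gives acceleration: a(t) = 20·t^3 + 12·t^2 + 6·t + 4. The antiderivative of acceleration, with v(0) = -1, gives velocity: v(t) = 5·t^4 + 4·t^3 + 3·t^2 + 4·t - 1. We have velocity v(t) = 5·t^4 + 4·t^3 + 3·t^2 + 4·t - 1. Substituting t = 3: v(3) = 551.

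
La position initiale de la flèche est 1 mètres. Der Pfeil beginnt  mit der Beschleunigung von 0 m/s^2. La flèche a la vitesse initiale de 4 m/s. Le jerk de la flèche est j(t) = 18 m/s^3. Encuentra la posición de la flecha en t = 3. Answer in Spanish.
Necesitamos integrar nuestra ecuación de la sacudida j(t) = 18 3 veces. Integrando la sacudida y usando la condición inicial a(0) = 0, obtenemos a(t) = 18·t. La antiderivada de la aceleración, con v(0) = 4, da la velocidad: v(t) = 9·t^2 + 4. La antiderivada de la velocidad, con x(0) = 1, da la posición: x(t) = 3·t^3 + 4·t + 1. Usando x(t) = 3·t^3 + 4·t + 1 y sustituyendo t = 3, encontramos x = 94.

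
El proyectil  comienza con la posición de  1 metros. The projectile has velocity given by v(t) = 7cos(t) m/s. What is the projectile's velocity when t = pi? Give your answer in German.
Wir haben die Geschwindigkeit v(t) = 7·cos(t). Durch Einsetzen von t = pi: v(pi) = -7.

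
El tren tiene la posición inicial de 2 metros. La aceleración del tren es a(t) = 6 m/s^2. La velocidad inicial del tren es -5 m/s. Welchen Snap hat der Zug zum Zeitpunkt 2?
Ausgehend von der Beschleunigung a(t) = 6, nehmen wir 2 Ableitungen. Durch Ableiten von der Beschleunigung erhalten wir den Ruck: j(t) = 0. Durch Ableiten von dem Ruck erhalten wir den Snap: s(t) = 0. Mit s(t) = 0 und Einsetzen von t = 2, finden wir s = 0.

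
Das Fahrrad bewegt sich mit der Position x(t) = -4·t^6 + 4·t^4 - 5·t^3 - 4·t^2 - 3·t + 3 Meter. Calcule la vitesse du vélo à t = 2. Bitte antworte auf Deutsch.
Wir müssen unsere Gleichung für die Position x(t) = -4·t^6 + 4·t^4 - 5·t^3 - 4·t^2 - 3·t + 3 1-mal ableiten. Die Ableitung von der Position ergibt die Geschwindigkeit: v(t) = -24·t^5 + 16·t^3 - 15·t^2 - 8·t - 3. Aus der Gleichung für die Geschwindigkeit v(t) = -24·t^5 + 16·t^3 - 15·t^2 - 8·t - 3, setzen wir t = 2 ein und erhalten v = -719.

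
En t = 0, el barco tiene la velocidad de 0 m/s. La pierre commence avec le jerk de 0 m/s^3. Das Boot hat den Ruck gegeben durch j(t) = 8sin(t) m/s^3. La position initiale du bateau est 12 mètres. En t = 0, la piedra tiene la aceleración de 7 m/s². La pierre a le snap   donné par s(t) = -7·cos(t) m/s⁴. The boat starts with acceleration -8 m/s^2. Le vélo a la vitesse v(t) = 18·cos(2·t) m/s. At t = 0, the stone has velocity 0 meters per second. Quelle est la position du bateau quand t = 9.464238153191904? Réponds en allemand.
Wir müssen das Integral unserer Gleichung für den Ruck j(t) = 8·sin(t) 3-mal finden. Durch Integration von dem Ruck und Verwendung der Anfangsbedingung a(0) = -8, erhalten wir a(t) = -8·cos(t). Mit ∫a(t)dt und Anwendung von v(0) = 0, finden wir v(t) = -8·sin(t). Durch Integration von der Geschwindigkeit und Verwendung der Anfangsbedingung x(0) = 12, erhalten wir x(t) = 8·cos(t) + 4. Mit x(t) = 8·cos(t) + 4 und Einsetzen von t = 9.464238153191904, finden wir x = -3.99377238100781.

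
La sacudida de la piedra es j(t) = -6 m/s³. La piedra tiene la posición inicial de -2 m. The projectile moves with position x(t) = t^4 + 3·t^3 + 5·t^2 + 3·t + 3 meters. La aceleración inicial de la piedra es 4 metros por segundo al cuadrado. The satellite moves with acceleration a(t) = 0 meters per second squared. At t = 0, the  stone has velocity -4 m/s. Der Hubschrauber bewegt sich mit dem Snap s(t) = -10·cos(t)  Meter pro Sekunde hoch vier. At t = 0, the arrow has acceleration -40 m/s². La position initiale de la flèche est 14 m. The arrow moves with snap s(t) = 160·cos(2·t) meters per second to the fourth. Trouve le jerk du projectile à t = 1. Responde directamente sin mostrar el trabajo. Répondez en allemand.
j(1) = 42.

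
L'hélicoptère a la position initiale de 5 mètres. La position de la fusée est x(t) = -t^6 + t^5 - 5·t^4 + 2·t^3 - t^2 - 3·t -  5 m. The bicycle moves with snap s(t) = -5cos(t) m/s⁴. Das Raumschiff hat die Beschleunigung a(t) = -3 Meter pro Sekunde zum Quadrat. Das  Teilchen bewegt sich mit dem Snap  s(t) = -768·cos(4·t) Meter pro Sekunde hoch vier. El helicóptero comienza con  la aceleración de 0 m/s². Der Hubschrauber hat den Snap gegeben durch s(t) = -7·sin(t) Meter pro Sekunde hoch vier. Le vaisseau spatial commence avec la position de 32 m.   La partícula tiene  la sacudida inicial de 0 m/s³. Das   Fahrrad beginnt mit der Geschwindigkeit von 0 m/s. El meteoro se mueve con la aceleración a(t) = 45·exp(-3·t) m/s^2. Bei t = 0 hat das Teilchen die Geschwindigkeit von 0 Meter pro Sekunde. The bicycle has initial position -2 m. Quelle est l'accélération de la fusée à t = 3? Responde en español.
Partiendo de la posición x(t) = -t^6 + t^5 - 5·t^4 + 2·t^3 - t^2 - 3·t - 5, tomamos 2 derivadas. Tomando d/dt de x(t), encontramos v(t) = -6·t^5 + 5·t^4 - 20·t^3 + 6·t^2 - 2·t - 3. La derivada de la velocidad da la aceleración: a(t) = -30·t^4 + 20·t^3 - 60·t^2 + 12·t - 2. Usando a(t) = -30·t^4 + 20·t^3 - 60·t^2 + 12·t - 2 y sustituyendo t = 3, encontramos a = -2396.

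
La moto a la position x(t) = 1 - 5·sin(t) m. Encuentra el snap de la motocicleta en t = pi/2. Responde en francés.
Pour résoudre ceci, nous devons prendre 4 dérivées de notre équation de la position x(t) = 1 - 5·sin(t). En dérivant la position, nous obtenons la vitesse: v(t) = -5·cos(t). La dérivée de la vitesse donne l'accélération: a(t) = 5·sin(t). En prenant d/dt de a(t), nous trouvons j(t) = 5·cos(t). La dérivée du jerk donne le snap: s(t) = -5·sin(t). De l'équation du snap s(t) = -5·sin(t), nous substituons t = pi/2 pour obtenir s = -5.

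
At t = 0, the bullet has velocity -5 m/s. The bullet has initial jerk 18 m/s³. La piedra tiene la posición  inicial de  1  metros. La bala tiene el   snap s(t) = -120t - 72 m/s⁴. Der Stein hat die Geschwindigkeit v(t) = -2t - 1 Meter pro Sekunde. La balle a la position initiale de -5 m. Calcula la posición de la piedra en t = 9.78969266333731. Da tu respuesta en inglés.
We must find the antiderivative of our velocity equation v(t) = -2·t - 1 1 time. Integrating velocity and using the initial condition x(0) = 1, we get x(t) = -t^2 - t + 1. From the given position equation x(t) = -t^2 - t + 1, we substitute t = 9.78969266333731 to get x = -104.627775105938.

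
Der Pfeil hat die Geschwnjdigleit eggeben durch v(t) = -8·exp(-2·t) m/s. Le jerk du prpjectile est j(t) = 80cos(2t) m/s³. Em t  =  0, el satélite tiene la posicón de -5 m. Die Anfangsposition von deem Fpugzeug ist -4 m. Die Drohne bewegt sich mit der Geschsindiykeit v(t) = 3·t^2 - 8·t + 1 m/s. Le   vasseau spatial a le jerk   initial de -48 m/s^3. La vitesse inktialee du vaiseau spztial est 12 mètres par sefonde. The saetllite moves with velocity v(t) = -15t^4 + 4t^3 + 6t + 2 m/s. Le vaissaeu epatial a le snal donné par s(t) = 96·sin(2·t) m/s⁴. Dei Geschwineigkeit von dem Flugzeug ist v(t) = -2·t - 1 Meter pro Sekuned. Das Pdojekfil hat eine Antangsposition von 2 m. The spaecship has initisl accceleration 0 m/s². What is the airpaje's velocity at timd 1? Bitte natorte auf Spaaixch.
Usando v(t) = -2·t - 1 y sustituyendo t = 1, encontramos v = -3.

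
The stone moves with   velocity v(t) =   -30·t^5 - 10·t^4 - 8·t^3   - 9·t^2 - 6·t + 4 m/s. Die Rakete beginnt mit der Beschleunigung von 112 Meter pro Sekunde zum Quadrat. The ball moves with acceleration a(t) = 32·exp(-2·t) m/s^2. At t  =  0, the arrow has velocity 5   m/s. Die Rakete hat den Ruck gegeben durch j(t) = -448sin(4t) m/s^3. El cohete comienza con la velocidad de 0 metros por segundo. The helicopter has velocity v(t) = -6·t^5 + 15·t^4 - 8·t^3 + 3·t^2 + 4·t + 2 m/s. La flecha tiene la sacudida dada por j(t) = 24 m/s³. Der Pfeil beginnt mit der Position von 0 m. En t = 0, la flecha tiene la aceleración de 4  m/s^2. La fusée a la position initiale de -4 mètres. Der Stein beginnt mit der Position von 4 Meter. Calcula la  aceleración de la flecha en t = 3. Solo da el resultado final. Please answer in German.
a(3) = 76.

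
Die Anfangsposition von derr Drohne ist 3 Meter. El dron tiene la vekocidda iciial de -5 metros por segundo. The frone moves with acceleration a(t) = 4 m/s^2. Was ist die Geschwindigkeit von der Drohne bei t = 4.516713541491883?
Wir müssen unsere Gleichung für die Beschleunigung a(t) = 4 1-mal integrieren. Das Integral von der Beschleunigung, mit v(0) = -5, ergibt die Geschwindigkeit: v(t) = 4·t - 5. Mit v(t) = 4·t - 5 und Einsetzen von t = 4.516713541491883, finden wir v = 13.0668541659675.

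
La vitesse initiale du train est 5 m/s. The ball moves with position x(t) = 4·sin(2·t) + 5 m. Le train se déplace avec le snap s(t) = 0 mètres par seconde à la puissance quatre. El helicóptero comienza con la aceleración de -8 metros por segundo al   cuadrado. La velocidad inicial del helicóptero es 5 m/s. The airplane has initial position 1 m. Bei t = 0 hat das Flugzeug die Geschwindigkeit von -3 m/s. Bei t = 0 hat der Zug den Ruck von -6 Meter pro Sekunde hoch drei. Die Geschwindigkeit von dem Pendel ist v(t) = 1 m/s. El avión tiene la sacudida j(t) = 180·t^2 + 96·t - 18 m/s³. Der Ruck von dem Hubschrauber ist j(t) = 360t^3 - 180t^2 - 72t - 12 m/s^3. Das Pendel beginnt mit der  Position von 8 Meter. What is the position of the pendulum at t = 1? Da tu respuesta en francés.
Nous devons intégrer notre équation de la vitesse v(t) = 1 1 fois. La primitive de la vitesse, avec x(0) = 8, donne la position: x(t) = t + 8. De l'équation de la position x(t) = t + 8, nous substituons t = 1 pour obtenir x = 9.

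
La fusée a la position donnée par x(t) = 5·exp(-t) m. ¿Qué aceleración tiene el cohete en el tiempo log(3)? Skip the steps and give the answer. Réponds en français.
a(log(3)) = 5/3.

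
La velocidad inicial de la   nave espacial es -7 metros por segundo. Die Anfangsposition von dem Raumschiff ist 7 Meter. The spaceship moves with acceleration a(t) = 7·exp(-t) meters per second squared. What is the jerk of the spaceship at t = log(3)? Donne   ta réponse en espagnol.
Para resolver esto, necesitamos tomar 1 derivada de nuestra ecuación de la aceleración a(t) = 7·exp(-t). La derivada de la aceleración da la sacudida: j(t) = -7·exp(-t). Usando j(t) = -7·exp(-t) y sustituyendo t = log(3), encontramos j = -7/3.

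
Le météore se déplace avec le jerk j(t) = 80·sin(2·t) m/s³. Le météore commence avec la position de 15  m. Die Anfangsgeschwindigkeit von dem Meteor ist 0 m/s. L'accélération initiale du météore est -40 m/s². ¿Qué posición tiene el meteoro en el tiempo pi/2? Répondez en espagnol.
Partiendo de la sacudida j(t) = 80·sin(2·t), tomamos 3 antiderivadas. La integral de la sacudida, con a(0) = -40, da la aceleración: a(t) = -40·cos(2·t). Integrando la aceleración y usando la condición inicial v(0) = 0, obtenemos v(t) = -20·sin(2·t). La antiderivada de la velocidad, con x(0) = 15, da la posición: x(t) = 10·cos(2·t) + 5. Tenemos la posición x(t) = 10·cos(2·t) + 5. Sustituyendo t = pi/2: x(pi/2) = -5.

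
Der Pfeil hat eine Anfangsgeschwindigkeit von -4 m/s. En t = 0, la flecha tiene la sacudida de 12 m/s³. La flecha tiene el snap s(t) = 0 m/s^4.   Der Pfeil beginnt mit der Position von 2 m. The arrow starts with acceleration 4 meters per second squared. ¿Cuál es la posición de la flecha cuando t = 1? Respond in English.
We need to integrate our snap equation s(t) = 0 4 times. The integral of snap is jerk. Using j(0) = 12, we get j(t) = 12. Integrating jerk and using the initial condition a(0) = 4, we get a(t) = 12·t + 4. The integral of acceleration is velocity. Using v(0) = -4, we get v(t) = 6·t^2 + 4·t - 4. The antiderivative of velocity is position. Using x(0) = 2, we get x(t) = 2·t^3 + 2·t^2 - 4·t + 2. From the given position equation x(t) = 2·t^3 + 2·t^2 - 4·t + 2, we substitute t = 1 to get x = 2.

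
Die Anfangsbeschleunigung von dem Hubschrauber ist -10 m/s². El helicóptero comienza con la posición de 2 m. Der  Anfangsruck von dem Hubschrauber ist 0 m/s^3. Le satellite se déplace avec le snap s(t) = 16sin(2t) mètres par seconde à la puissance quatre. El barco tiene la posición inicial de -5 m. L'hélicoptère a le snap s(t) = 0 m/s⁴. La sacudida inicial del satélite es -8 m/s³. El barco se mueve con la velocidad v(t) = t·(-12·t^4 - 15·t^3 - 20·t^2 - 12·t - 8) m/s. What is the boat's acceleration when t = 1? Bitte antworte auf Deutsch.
Wir müssen unsere Gleichung für die Geschwindigkeit v(t) = t·(-12·t^4 - 15·t^3 - 20·t^2 - 12·t - 8) 1-mal ableiten. Mit d/dt von v(t) finden wir a(t) = -12·t^4 - 15·t^3 - 20·t^2 + t·(-48·t^3 - 45·t^2 - 40·t - 12) - 12·t - 8. Aus der Gleichung für die Beschleunigung a(t) = -12·t^4 - 15·t^3 - 20·t^2 + t·(-48·t^3 - 45·t^2 - 40·t - 12) - 12·t - 8, setzen wir t = 1 ein und erhalten a = -212.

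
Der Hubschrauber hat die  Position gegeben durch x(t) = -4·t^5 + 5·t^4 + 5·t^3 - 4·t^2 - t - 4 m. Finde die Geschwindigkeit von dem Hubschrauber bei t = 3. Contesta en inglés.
Starting from position x(t) = -4·t^5 + 5·t^4 + 5·t^3 - 4·t^2 - t - 4, we take 1 derivative. Taking d/dt of x(t), we find v(t) = -20·t^4 + 20·t^3 + 15·t^2 - 8·t - 1. We have velocity v(t) = -20·t^4 + 20·t^3 + 15·t^2 - 8·t - 1. Substituting t = 3: v(3) = -970.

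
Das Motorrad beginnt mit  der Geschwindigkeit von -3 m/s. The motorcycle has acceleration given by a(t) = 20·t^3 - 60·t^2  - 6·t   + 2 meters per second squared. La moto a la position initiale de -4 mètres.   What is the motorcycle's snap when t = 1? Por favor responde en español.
Partiendo de la aceleración a(t) = 20·t^3 - 60·t^2 - 6·t + 2, tomamos 2 derivadas. La derivada de la aceleración da la sacudida: j(t) = 60·t^2 - 120·t - 6. Tomando d/dt de j(t), encontramos s(t) = 120·t - 120. Tenemos el snap s(t) = 120·t - 120. Sustituyendo t = 1: s(1) = 0.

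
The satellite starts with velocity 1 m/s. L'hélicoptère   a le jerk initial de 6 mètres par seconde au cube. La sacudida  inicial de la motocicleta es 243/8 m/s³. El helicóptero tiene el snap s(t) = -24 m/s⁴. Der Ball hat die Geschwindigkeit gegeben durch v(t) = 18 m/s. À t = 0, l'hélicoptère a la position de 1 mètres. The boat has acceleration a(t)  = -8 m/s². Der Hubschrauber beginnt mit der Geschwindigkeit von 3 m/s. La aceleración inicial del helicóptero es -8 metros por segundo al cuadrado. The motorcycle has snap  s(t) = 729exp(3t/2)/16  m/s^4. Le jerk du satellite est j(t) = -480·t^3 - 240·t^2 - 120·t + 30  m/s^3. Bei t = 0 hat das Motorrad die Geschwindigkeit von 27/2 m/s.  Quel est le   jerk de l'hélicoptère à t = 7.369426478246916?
Nous devons trouver l'intégrale de notre équation du snap s(t) = -24 1 fois. La primitive du snap, avec j(0) = 6, donne le jerk: j(t) = 6 - 24·t. Nous avons le jerk j(t) = 6 - 24·t. En substituant t = 7.369426478246916: j(7.369426478246916) = -170.866235477926.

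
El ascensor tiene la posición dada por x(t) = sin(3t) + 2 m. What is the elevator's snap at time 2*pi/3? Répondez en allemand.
Ausgehend von der Position x(t) = sin(3·t) + 2, nehmen wir 4 Ableitungen. Durch Ableiten von der Position erhalten wir die Geschwindigkeit: v(t) = 3·cos(3·t). Durch Ableiten von der Geschwindigkeit erhalten wir die Beschleunigung: a(t) = -9·sin(3·t). Durch Ableiten von der Beschleunigung erhalten wir den Ruck: j(t) = -27·cos(3·t). Mit d/dt von j(t) finden wir s(t) = 81·sin(3·t). Aus der Gleichung für den Snap s(t) = 81·sin(3·t), setzen wir t = 2*pi/3 ein und erhalten s = 0.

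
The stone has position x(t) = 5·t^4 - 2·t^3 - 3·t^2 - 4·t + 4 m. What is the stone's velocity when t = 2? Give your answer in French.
En partant de la position x(t) = 5·t^4 - 2·t^3 - 3·t^2 - 4·t + 4, nous prenons 1 dérivée. La dérivée de la position donne la vitesse: v(t) = 20·t^3 - 6·t^2 - 6·t - 4. De l'équation de la vitesse v(t) = 20·t^3 - 6·t^2 - 6·t - 4, nous substituons t = 2 pour obtenir v = 120.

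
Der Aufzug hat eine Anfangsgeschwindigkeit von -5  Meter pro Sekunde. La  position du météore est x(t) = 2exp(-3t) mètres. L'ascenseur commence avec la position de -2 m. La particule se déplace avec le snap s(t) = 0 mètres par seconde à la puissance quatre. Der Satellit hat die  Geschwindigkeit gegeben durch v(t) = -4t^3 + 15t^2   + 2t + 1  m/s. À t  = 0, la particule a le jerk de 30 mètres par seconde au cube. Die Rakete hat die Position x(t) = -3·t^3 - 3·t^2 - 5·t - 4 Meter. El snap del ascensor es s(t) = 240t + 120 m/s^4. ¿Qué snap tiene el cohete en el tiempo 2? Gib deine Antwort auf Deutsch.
Um dies zu lösen, müssen wir 4 Ableitungen unserer Gleichung für die Position x(t) = -3·t^3 - 3·t^2 - 5·t - 4 nehmen. Mit d/dt von x(t) finden wir v(t) = -9·t^2 - 6·t - 5. Durch Ableiten von der Geschwindigkeit erhalten wir die Beschleunigung: a(t) = -18·t - 6. Die Ableitung von der Beschleunigung ergibt den Ruck: j(t) = -18. Mit d/dt von j(t) finden wir s(t) = 0. Wir haben den Snap s(t) = 0. Durch Einsetzen von t = 2: s(2) = 0.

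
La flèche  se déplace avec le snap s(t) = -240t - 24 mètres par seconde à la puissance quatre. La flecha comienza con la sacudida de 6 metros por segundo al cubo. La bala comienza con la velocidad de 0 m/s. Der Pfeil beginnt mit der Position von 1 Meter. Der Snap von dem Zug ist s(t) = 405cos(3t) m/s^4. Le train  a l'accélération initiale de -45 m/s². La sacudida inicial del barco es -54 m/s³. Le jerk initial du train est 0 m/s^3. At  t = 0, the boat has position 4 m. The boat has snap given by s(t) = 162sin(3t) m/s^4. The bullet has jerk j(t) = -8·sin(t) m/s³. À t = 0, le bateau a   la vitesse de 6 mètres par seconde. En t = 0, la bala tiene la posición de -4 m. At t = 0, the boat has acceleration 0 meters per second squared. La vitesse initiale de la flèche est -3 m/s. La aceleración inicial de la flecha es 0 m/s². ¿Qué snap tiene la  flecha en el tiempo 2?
Usando s(t) = -240·t - 24 y sustituyendo t = 2, encontramos s = -504.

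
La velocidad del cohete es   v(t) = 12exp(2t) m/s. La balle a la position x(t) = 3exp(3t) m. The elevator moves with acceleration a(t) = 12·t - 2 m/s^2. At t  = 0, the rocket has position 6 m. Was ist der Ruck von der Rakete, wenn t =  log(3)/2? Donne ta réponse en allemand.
Ausgehend von der Geschwindigkeit v(t) = 12·exp(2·t), nehmen wir 2 Ableitungen. Mit d/dt von v(t) finden wir a(t) = 24·exp(2·t). Mit d/dt von a(t) finden wir j(t) = 48·exp(2·t). Wir haben den Ruck j(t) = 48·exp(2·t). Durch Einsetzen von t = log(3)/2: j(log(3)/2) = 144.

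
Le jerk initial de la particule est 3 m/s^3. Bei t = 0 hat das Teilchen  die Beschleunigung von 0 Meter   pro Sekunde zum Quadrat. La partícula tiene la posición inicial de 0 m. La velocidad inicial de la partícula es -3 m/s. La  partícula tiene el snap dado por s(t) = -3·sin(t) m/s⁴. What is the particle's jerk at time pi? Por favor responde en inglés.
We must find the integral of our snap equation s(t) = -3·sin(t) 1 time. Finding the integral of s(t) and using j(0) = 3: j(t) = 3·cos(t). We have jerk j(t) = 3·cos(t). Substituting t = pi: j(pi) = -3.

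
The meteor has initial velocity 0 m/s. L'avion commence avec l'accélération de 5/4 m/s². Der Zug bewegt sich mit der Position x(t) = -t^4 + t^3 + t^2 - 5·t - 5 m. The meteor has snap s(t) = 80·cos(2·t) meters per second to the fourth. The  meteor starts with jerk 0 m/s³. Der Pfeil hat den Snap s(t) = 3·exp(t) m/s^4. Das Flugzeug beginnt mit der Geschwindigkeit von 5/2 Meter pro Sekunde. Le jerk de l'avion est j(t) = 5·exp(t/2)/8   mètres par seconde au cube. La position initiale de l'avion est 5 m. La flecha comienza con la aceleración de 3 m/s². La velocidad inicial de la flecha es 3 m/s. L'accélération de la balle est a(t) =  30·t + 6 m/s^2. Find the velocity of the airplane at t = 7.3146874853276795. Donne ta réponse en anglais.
To solve this, we need to take 2 antiderivatives of our jerk equation j(t) = 5·exp(t/2)/8. Finding the integral of j(t) and using a(0) = 5/4: a(t) = 5·exp(t/2)/4. Finding the integral of a(t) and using v(0) = 5/2: v(t) = 5·exp(t/2)/2. We have velocity v(t) = 5·exp(t/2)/2. Substituting t = 7.3146874853276795: v(7.3146874853276795) = 96.8956352999428.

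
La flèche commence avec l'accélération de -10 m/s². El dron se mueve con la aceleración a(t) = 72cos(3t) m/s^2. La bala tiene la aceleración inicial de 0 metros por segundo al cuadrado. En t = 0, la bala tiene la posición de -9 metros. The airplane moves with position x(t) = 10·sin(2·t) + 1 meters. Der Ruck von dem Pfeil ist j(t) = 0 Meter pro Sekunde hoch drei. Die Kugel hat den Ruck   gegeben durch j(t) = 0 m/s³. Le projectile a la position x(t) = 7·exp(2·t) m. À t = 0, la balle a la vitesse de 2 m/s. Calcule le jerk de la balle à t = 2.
Nous avons le jerk j(t) = 0. En substituant t = 2: j(2) = 0.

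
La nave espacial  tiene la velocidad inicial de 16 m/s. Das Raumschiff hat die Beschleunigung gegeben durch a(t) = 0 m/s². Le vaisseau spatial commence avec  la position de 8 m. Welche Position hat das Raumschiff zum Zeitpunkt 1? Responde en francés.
Nous devons intégrer notre équation de l'accélération a(t) = 0 2 fois. L'intégrale de l'accélération, avec v(0) = 16, donne la vitesse: v(t) = 16. L'intégrale de la vitesse, avec x(0) = 8, donne la position: x(t) = 16·t + 8. En utilisant x(t) = 16·t + 8 et en substituant t = 1, nous trouvons x = 24.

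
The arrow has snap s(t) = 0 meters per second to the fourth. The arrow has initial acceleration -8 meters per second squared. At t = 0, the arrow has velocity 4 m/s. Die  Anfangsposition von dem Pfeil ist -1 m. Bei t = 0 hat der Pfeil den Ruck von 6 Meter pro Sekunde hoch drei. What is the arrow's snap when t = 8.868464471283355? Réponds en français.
Nous avons le snap s(t) = 0. En substituant t = 8.868464471283355: s(8.868464471283355) = 0.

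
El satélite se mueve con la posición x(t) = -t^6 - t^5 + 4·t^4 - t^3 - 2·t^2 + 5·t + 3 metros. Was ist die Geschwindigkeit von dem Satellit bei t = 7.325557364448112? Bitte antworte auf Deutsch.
Wir müssen unsere Gleichung für die Position x(t) = -t^6 - t^5 + 4·t^4 - t^3 - 2·t^2 + 5·t + 3 1-mal ableiten. Die Ableitung von der Position ergibt die Geschwindigkeit: v(t) = -6·t^5 - 5·t^4 + 16·t^3 - 3·t^2 - 4·t + 5. Mit v(t) = -6·t^5 - 5·t^4 + 16·t^3 - 3·t^2 - 4·t + 5 und Einsetzen von t = 7.325557364448112, finden wir v = -134871.378423689.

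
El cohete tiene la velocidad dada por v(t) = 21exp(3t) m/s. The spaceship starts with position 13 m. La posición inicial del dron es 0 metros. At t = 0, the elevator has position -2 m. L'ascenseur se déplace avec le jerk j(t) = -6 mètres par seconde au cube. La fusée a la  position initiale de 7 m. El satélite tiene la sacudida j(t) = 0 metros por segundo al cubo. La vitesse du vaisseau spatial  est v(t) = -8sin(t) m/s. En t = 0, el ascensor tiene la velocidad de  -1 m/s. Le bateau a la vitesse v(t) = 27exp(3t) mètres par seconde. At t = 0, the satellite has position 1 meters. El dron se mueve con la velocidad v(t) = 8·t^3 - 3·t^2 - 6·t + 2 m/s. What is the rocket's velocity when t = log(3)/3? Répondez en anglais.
From the given velocity equation v(t) = 21·exp(3·t), we substitute t = log(3)/3 to get v = 63.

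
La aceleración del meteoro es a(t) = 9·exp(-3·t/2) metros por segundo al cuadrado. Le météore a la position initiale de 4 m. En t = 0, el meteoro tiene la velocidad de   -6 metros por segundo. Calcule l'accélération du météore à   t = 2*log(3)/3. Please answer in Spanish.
Tenemos la aceleración a(t) = 9·exp(-3·t/2). Sustituyendo t = 2*log(3)/3: a(2*log(3)/3) = 3.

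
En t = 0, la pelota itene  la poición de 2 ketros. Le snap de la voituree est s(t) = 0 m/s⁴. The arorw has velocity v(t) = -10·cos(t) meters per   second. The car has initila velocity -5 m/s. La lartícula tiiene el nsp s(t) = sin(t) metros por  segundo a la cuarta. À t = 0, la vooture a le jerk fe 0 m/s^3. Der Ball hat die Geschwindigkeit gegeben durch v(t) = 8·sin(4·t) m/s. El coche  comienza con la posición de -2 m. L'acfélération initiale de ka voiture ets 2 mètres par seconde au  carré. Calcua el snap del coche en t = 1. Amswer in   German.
Wir haben den Snap s(t) = 0. Durch Einsetzen von t = 1: s(1) = 0.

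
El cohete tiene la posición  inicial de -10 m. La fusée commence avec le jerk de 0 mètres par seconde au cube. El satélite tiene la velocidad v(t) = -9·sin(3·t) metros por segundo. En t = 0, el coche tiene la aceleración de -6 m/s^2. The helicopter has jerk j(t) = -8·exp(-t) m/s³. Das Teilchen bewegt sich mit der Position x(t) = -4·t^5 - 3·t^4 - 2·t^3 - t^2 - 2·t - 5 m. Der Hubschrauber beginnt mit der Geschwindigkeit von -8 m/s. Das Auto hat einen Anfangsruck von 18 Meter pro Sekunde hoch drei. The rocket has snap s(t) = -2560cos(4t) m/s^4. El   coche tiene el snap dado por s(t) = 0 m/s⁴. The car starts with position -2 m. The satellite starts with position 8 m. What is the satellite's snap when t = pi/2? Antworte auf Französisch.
Pour résoudre ceci, nous devons prendre 3 dérivées de notre équation de la vitesse v(t) = -9·sin(3·t). La dérivée de la vitesse donne l'accélération: a(t) = -27·cos(3·t). La dérivée de l'accélération donne le jerk: j(t) = 81·sin(3·t). En prenant d/dt de j(t), nous trouvons s(t) = 243·cos(3·t). Nous avons le snap s(t) = 243·cos(3·t). En substituant t = pi/2: s(pi/2) = 0.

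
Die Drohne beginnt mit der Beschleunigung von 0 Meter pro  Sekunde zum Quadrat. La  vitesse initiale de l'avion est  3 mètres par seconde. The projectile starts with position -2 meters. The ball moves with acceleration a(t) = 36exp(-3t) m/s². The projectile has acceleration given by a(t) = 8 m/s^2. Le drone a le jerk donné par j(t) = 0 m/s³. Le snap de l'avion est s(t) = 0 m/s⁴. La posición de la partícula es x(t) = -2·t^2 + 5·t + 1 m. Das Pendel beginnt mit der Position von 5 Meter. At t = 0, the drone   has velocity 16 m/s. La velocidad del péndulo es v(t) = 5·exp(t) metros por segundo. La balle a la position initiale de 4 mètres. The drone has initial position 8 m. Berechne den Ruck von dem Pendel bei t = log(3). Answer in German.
Ausgehend von der Geschwindigkeit v(t) = 5·exp(t), nehmen wir 2 Ableitungen. Mit d/dt von v(t) finden wir a(t) = 5·exp(t). Mit d/dt von a(t) finden wir j(t) = 5·exp(t). Wir haben den Ruck j(t) = 5·exp(t). Durch Einsetzen von t = log(3): j(log(3)) = 15.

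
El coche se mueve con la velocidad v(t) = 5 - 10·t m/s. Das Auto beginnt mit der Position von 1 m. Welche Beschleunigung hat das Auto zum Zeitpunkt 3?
Ausgehend von der Geschwindigkeit v(t) = 5 - 10·t, nehmen wir 1 Ableitung. Durch Ableiten von der Geschwindigkeit erhalten wir die Beschleunigung: a(t) = -10. Aus der Gleichung für die Beschleunigung a(t) = -10, setzen wir t = 3 ein und erhalten a = -10.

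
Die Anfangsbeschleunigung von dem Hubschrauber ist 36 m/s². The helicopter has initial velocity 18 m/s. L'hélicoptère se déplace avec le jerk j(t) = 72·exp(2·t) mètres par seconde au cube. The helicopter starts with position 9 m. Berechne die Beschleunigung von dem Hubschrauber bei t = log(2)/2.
Wir müssen unsere Gleichung für den Ruck j(t) = 72·exp(2·t) 1-mal integrieren. Durch Integration von dem Ruck und Verwendung der Anfangsbedingung a(0) = 36, erhalten wir a(t) = 36·exp(2·t). Aus der Gleichung für die Beschleunigung a(t) = 36·exp(2·t), setzen wir t = log(2)/2 ein und erhalten a = 72.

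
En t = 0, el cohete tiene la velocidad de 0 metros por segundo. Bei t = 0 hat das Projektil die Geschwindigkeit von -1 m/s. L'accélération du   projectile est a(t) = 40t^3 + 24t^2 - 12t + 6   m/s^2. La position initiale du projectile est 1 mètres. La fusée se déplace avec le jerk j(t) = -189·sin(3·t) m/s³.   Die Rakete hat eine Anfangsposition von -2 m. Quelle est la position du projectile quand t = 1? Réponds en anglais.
Starting from acceleration a(t) = 40·t^3 + 24·t^2 - 12·t + 6, we take 2 antiderivatives. The antiderivative of acceleration, with v(0) = -1, gives velocity: v(t) = 10·t^4 + 8·t^3 - 6·t^2 + 6·t - 1. Integrating velocity and using the initial condition x(0) = 1, we get x(t) = 2·t^5 + 2·t^4 - 2·t^3 + 3·t^2 - t + 1. From the given position equation x(t) = 2·t^5 + 2·t^4 - 2·t^3 + 3·t^2 - t + 1, we substitute t = 1 to get x = 5.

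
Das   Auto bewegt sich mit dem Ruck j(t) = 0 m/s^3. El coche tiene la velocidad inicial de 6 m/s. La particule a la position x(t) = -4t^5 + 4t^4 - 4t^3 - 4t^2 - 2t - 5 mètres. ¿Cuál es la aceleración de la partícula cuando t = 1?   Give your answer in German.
Um dies zu lösen, müssen wir 2 Ableitungen unserer Gleichung für die Position x(t) = -4·t^5 + 4·t^4 - 4·t^3 - 4·t^2 - 2·t - 5 nehmen. Die Ableitung von der Position ergibt die Geschwindigkeit: v(t) = -20·t^4 + 16·t^3 - 12·t^2 - 8·t - 2. Mit d/dt von v(t) finden wir a(t) = -80·t^3 + 48·t^2 - 24·t - 8. Wir haben die Beschleunigung a(t) = -80·t^3 + 48·t^2 - 24·t - 8. Durch Einsetzen von t = 1: a(1) = -64.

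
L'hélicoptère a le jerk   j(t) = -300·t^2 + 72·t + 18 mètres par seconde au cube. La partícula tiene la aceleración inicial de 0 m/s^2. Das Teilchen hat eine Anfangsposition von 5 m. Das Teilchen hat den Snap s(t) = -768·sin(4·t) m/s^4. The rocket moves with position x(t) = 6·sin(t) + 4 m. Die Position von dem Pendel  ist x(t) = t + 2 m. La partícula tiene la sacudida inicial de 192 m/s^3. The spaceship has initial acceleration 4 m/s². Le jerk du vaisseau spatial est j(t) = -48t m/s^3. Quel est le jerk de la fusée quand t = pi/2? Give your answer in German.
Wir müssen unsere Gleichung für die Position x(t) = 6·sin(t) + 4 3-mal ableiten. Die Ableitung von der Position ergibt die Geschwindigkeit: v(t) = 6·cos(t). Mit d/dt von v(t) finden wir a(t) = -6·sin(t). Durch Ableiten von der Beschleunigung erhalten wir den Ruck: j(t) = -6·cos(t). Mit j(t) = -6·cos(t) und Einsetzen von t = pi/2, finden wir j = 0.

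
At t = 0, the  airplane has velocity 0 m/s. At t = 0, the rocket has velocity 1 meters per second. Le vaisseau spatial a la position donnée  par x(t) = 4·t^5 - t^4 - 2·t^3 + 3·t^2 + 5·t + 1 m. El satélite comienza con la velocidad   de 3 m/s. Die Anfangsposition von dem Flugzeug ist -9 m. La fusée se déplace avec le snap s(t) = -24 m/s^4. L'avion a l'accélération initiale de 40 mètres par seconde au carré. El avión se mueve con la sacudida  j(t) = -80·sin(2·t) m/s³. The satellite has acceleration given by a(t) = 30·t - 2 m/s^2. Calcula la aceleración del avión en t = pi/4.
Necesitamos integrar nuestra ecuación de la sacudida j(t) = -80·sin(2·t) 1 vez. Tomando ∫j(t)dt y aplicando a(0) = 40, encontramos a(t) = 40·cos(2·t). De la ecuación de la aceleración a(t) = 40·cos(2·t), sustituimos t = pi/4 para obtener a = 0.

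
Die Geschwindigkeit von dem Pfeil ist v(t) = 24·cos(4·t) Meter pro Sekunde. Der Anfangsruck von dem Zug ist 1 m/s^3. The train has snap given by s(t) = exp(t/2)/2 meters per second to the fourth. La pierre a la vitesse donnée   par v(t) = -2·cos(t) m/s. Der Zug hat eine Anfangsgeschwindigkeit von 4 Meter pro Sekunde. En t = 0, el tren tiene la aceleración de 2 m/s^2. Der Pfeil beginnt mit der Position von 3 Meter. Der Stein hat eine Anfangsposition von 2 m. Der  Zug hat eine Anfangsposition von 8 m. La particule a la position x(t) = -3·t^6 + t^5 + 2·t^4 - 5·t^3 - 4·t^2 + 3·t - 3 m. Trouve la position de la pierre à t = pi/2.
Pour résoudre ceci, nous devons prendre 1 intégrale de notre équation de la vitesse v(t) = -2·cos(t). L'intégrale de la vitesse est la position. En utilisant x(0) = 2, nous obtenons x(t) = 2 - 2·sin(t). De l'équation de la position x(t) = 2 - 2·sin(t), nous substituons t = pi/2 pour obtenir x = 0.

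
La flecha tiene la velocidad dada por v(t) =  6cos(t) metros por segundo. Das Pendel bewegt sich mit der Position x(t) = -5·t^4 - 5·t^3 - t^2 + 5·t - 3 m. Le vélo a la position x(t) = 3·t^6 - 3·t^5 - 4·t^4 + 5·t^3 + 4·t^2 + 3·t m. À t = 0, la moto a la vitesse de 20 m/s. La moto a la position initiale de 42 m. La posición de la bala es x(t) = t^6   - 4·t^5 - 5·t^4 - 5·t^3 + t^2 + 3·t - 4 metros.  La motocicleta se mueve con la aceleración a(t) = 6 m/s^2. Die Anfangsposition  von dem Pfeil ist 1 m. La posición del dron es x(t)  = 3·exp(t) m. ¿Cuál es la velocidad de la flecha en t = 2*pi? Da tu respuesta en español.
De la ecuación de la velocidad v(t) = 6·cos(t), sustituimos t = 2*pi para obtener v = 6.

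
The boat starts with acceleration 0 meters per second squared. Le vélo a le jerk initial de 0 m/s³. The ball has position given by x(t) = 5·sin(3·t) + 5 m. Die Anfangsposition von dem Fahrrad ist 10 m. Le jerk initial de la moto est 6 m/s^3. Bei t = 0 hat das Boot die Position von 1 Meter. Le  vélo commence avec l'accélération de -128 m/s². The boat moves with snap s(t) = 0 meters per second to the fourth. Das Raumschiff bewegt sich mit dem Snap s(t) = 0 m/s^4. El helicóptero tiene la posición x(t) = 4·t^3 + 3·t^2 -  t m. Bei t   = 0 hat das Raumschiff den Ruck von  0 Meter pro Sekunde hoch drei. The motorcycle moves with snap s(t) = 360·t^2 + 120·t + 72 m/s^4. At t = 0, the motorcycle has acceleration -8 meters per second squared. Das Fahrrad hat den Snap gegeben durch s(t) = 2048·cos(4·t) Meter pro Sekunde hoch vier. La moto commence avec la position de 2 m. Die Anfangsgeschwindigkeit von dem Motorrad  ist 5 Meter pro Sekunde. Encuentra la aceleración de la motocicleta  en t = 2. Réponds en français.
En partant du snap s(t) = 360·t^2 + 120·t + 72, nous prenons 2 primitives. En intégrant le snap et en utilisant la condition initiale j(0) = 6, nous obtenons j(t) = 120·t^3 + 60·t^2 + 72·t + 6. L'intégrale du jerk est l'accélération. En utilisant a(0) = -8, nous obtenons a(t) = 30·t^4 + 20·t^3 + 36·t^2 + 6·t - 8. De l'équation de l'accélération a(t) = 30·t^4 + 20·t^3 + 36·t^2 + 6·t - 8, nous substituons t = 2 pour obtenir a = 788.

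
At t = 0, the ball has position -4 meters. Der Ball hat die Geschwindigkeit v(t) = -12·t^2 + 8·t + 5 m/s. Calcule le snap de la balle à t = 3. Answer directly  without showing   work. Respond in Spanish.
La respuesta es 0.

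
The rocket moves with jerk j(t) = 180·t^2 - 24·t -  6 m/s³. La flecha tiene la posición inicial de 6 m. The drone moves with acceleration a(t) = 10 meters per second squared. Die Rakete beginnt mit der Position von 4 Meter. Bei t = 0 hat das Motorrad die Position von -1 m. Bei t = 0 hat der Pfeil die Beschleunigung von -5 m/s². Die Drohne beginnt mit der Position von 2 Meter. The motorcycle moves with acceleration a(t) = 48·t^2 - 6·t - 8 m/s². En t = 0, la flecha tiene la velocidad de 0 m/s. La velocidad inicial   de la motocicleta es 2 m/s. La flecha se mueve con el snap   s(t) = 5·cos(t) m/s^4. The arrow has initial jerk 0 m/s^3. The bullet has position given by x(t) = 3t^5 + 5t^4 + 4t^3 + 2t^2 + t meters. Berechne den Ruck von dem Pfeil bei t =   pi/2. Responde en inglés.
We need to integrate our snap equation s(t) = 5·cos(t) 1 time. Integrating snap and using the initial condition j(0) = 0, we get j(t) = 5·sin(t). Using j(t) = 5·sin(t) and substituting t = pi/2, we find j = 5.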